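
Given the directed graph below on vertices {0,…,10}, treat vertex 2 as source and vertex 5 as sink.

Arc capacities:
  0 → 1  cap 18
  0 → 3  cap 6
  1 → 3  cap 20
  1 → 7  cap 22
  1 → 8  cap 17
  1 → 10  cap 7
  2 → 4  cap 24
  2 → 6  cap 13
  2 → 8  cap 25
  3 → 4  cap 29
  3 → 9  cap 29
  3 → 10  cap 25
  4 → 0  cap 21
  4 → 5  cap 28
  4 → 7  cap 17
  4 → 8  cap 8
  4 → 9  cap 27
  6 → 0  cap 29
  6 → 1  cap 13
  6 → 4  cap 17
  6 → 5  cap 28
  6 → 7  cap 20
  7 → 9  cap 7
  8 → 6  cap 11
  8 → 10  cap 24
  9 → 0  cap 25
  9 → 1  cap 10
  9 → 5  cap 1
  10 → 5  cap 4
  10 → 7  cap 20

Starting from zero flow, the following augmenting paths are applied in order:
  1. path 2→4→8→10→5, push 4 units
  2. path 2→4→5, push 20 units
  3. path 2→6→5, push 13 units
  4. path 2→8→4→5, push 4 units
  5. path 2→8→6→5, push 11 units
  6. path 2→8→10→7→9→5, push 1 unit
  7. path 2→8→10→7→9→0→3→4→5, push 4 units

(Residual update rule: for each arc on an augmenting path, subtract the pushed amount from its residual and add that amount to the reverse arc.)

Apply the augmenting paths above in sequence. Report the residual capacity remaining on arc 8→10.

after path 1 (2→4→8→10→5, push 4): res(8,10)=20
after path 2 (2→4→5, push 20): res(8,10)=20
after path 3 (2→6→5, push 13): res(8,10)=20
after path 4 (2→8→4→5, push 4): res(8,10)=20
after path 5 (2→8→6→5, push 11): res(8,10)=20
after path 6 (2→8→10→7→9→5, push 1): res(8,10)=19
after path 7 (2→8→10→7→9→0→3→4→5, push 4): res(8,10)=15

Residual capacity of (8,10): 15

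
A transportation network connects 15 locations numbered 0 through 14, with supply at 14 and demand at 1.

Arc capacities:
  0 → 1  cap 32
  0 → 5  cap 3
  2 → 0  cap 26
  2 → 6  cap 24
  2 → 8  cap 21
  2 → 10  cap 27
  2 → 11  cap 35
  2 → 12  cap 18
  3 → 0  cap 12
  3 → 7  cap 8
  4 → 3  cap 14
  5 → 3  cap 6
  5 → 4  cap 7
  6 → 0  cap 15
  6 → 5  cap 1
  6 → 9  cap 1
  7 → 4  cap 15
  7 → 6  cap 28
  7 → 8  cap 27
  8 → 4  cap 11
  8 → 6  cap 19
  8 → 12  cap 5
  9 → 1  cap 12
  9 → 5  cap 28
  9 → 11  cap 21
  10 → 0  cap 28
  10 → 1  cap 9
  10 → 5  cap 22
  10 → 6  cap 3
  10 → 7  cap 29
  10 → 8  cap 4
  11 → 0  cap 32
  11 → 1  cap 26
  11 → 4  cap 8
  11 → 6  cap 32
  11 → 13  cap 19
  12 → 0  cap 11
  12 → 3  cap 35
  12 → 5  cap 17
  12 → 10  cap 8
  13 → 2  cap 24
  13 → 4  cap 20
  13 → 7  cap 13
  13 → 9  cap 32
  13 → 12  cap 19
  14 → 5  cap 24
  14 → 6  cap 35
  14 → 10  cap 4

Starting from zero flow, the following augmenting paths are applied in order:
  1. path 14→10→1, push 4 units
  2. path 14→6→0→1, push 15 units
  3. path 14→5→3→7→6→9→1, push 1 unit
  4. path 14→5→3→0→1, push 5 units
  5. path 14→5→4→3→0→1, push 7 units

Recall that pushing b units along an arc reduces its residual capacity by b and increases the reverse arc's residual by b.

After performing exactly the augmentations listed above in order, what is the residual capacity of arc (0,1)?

after path 1 (14→10→1, push 4): res(0,1)=32
after path 2 (14→6→0→1, push 15): res(0,1)=17
after path 3 (14→5→3→7→6→9→1, push 1): res(0,1)=17
after path 4 (14→5→3→0→1, push 5): res(0,1)=12
after path 5 (14→5→4→3→0→1, push 7): res(0,1)=5

Residual capacity of (0,1): 5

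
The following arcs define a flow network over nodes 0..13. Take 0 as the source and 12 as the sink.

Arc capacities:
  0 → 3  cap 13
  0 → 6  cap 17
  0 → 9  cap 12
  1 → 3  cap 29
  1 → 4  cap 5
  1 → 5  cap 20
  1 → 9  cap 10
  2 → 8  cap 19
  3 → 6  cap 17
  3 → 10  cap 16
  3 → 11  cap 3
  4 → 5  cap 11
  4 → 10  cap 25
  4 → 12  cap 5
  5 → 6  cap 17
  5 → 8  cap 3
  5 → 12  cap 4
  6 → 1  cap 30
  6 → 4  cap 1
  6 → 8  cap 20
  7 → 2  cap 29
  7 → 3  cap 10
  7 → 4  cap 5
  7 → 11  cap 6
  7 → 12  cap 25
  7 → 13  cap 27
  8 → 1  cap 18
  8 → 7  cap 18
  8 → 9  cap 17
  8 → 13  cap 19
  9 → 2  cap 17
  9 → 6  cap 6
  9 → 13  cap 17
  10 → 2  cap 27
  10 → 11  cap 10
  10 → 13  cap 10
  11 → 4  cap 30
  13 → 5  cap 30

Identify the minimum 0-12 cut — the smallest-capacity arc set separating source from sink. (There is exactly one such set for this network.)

Min-cut arcs: {(4,12), (5,12), (8,7)} (total capacity 27)

augment #1: 0→6→4→12 push 1
augment #2: 0→3→11→4→12 push 3
augment #3: 0→6→1→4→12 push 1
augment #4: 0→6→1→5→12 push 4
augment #5: 0→6→8→7→12 push 11
augment #6: 0→3→6→8→7→12 push 7
max flow = 27; residual-reachable set from 0 gives S-side
cut edges (S→T): {(4,12), (5,12), (8,7)} total cap 27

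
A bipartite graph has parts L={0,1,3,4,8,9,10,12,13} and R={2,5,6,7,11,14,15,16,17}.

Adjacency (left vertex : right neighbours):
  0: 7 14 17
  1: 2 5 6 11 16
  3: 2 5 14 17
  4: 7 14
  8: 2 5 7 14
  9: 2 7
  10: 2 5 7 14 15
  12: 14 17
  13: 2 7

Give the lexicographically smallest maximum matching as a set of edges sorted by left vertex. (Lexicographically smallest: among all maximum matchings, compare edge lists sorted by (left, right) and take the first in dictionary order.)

Lex-smallest maximum matching: {(0,7), (1,6), (3,2), (4,14), (8,5), (10,15), (12,17)}

|M| = 7 (so the lex-smallest maximum matching has 7 edges)
process left vertices in ascending order; for each, take the smallest-labelled available neighbour that still permits 7 edges overall, or leave it unmatched if none does
lex-smallest matching: {0-7, 1-6, 3-2, 4-14, 8-5, 10-15, 12-17}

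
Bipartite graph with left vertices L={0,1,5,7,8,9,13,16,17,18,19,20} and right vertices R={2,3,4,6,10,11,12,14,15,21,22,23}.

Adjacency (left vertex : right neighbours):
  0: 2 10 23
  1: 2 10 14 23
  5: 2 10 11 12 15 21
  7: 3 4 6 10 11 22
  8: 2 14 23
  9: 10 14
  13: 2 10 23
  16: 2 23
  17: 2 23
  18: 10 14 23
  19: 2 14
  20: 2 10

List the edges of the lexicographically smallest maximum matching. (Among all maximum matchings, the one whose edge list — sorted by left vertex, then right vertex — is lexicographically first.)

Lex-smallest maximum matching: {(0,2), (1,10), (5,11), (7,3), (8,14), (13,23)}

|M| = 6 (so the lex-smallest maximum matching has 6 edges)
process left vertices in ascending order; for each, take the smallest-labelled available neighbour that still permits 6 edges overall, or leave it unmatched if none does
lex-smallest matching: {0-2, 1-10, 5-11, 7-3, 8-14, 13-23}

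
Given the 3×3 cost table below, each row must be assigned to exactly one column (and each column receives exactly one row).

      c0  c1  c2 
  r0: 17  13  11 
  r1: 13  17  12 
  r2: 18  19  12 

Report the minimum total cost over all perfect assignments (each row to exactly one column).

Minimum assignment cost: 38

optimal assignment: row0→col1 (cost 13), row1→col0 (cost 13), row2→col2 (cost 12)
total = 13 + 13 + 12 = 38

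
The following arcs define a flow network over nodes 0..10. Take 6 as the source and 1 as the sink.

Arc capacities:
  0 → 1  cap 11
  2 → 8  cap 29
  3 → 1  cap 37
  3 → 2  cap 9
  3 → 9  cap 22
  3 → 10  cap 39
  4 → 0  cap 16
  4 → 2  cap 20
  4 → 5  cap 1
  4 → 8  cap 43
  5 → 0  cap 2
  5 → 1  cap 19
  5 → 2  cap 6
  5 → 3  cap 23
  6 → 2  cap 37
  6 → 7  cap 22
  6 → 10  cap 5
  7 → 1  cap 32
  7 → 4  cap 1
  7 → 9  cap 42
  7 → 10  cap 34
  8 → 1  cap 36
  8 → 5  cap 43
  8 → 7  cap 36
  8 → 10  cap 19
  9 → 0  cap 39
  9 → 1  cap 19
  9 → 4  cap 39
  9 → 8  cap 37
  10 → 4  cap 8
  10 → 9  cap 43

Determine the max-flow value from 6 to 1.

augment #1: 6→7→1 bottleneck 22, total now 22
augment #2: 6→2→8→1 bottleneck 29, total now 51
augment #3: 6→10→9→1 bottleneck 5, total now 56

Maximum flow value: 56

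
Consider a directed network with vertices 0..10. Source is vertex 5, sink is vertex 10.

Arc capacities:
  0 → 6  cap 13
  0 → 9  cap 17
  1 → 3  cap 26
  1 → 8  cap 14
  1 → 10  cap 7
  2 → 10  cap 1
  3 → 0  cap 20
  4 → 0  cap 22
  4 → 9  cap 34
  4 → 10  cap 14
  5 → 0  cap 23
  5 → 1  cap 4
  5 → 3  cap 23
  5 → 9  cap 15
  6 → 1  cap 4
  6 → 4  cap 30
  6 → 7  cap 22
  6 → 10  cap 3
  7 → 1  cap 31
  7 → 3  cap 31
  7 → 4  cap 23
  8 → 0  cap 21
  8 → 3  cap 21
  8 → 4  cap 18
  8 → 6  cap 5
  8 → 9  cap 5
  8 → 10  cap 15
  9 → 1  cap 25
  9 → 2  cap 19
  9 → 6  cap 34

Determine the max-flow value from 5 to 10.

augment #1: 5→1→10 bottleneck 4, total now 4
augment #2: 5→0→6→10 bottleneck 3, total now 7
augment #3: 5→9→1→10 bottleneck 3, total now 10
augment #4: 5→9→2→10 bottleneck 1, total now 11
augment #5: 5→0→6→4→10 bottleneck 10, total now 21
augment #6: 5→9→1→8→10 bottleneck 11, total now 32
augment #7: 5→0→9→1→8→10 bottleneck 3, total now 35
augment #8: 5→0→9→6→4→10 bottleneck 4, total now 39

Maximum flow value: 39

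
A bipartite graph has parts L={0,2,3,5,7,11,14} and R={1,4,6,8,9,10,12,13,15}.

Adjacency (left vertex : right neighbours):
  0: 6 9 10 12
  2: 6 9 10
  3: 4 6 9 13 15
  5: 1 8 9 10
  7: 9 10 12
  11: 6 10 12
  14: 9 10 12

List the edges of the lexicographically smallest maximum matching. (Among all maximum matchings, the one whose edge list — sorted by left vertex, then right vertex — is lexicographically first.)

Lex-smallest maximum matching: {(0,6), (2,9), (3,4), (5,1), (7,10), (11,12)}

|M| = 6 (so the lex-smallest maximum matching has 6 edges)
process left vertices in ascending order; for each, take the smallest-labelled available neighbour that still permits 6 edges overall, or leave it unmatched if none does
lex-smallest matching: {0-6, 2-9, 3-4, 5-1, 7-10, 11-12}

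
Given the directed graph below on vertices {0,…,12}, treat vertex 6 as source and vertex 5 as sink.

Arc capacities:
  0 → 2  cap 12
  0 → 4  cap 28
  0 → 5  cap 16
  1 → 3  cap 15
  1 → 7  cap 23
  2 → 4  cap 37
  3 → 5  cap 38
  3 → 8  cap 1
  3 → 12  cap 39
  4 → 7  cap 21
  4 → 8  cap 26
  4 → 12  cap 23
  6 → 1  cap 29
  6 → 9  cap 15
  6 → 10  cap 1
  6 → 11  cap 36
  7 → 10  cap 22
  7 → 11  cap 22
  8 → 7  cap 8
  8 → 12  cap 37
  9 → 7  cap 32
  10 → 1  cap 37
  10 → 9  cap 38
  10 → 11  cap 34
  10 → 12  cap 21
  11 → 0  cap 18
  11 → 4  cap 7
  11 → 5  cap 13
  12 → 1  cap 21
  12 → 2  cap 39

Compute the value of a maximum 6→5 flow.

augment #1: 6→11→5 bottleneck 13, total now 13
augment #2: 6→1→3→5 bottleneck 15, total now 28
augment #3: 6→11→0→5 bottleneck 16, total now 44

Maximum flow value: 44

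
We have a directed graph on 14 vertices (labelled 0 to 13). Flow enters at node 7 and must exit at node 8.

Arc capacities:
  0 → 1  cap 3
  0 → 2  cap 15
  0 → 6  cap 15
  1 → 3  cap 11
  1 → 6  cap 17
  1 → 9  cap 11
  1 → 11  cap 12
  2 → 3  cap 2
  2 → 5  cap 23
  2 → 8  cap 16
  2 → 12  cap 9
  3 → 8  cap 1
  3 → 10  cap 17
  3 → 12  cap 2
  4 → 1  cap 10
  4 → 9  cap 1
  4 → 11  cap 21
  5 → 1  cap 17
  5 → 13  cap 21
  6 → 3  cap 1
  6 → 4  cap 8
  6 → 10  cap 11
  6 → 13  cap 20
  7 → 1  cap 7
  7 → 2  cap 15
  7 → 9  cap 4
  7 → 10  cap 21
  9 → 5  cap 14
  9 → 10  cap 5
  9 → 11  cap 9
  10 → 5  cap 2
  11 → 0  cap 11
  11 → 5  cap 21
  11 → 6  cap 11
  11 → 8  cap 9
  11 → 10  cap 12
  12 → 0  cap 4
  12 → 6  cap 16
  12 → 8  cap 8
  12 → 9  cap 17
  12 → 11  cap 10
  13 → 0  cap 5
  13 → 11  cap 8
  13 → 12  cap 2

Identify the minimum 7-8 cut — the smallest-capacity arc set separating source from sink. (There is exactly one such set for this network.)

Min-cut arcs: {(7,1), (7,2), (7,9), (10,5)} (total capacity 28)

augment #1: 7→2→8 push 15
augment #2: 7→1→3→8 push 1
augment #3: 7→1→11→8 push 6
augment #4: 7→9→11→8 push 3
augment #5: 7→9→5→13→12→8 push 1
augment #6: 7→10→5→13→12→8 push 1
augment #7: 7→10→5→1→3→12→8 push 1
max flow = 28; residual-reachable set from 7 gives S-side
cut edges (S→T): {(7,1), (7,2), (7,9), (10,5)} total cap 28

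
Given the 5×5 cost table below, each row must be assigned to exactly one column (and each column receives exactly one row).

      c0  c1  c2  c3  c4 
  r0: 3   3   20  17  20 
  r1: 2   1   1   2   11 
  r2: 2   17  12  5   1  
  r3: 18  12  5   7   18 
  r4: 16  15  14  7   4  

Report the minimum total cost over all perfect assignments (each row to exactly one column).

Minimum assignment cost: 16

optimal assignment: row0→col1 (cost 3), row1→col3 (cost 2), row2→col0 (cost 2), row3→col2 (cost 5), row4→col4 (cost 4)
total = 3 + 2 + 2 + 5 + 4 = 16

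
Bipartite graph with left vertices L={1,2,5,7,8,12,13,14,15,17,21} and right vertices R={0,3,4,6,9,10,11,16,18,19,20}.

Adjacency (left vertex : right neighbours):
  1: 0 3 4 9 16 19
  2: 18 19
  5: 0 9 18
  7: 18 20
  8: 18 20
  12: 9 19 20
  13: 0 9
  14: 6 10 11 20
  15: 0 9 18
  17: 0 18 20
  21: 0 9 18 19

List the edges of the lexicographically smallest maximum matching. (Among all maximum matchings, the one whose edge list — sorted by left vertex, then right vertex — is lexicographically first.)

|M| = 7 (so the lex-smallest maximum matching has 7 edges)
process left vertices in ascending order; for each, take the smallest-labelled available neighbour that still permits 7 edges overall, or leave it unmatched if none does
lex-smallest matching: {1-3, 2-18, 5-0, 7-20, 12-9, 14-6, 21-19}

Lex-smallest maximum matching: {(1,3), (2,18), (5,0), (7,20), (12,9), (14,6), (21,19)}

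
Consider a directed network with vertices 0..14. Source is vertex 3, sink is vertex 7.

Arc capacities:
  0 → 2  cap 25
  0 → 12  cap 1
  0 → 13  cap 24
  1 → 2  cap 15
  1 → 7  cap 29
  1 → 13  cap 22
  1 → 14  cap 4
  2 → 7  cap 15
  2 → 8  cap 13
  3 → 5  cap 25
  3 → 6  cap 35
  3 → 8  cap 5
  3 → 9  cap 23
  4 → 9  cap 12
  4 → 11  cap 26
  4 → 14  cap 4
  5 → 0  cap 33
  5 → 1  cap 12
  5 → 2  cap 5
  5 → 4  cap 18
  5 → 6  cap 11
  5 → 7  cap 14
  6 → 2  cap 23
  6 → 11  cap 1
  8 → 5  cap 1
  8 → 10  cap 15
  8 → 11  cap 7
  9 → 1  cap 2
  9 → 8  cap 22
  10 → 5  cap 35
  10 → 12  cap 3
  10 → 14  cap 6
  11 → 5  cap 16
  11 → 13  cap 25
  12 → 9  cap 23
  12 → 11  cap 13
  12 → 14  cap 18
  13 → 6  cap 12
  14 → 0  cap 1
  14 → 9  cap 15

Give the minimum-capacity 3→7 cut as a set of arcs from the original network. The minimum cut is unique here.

augment #1: 3→5→7 push 14
augment #2: 3→5→1→7 push 11
augment #3: 3→6→2→7 push 15
augment #4: 3→9→1→7 push 2
augment #5: 3→8→5→1→7 push 1
max flow = 43; residual-reachable set from 3 gives S-side
cut edges (S→T): {(2,7), (5,1), (5,7), (9,1)} total cap 43

Min-cut arcs: {(2,7), (5,1), (5,7), (9,1)} (total capacity 43)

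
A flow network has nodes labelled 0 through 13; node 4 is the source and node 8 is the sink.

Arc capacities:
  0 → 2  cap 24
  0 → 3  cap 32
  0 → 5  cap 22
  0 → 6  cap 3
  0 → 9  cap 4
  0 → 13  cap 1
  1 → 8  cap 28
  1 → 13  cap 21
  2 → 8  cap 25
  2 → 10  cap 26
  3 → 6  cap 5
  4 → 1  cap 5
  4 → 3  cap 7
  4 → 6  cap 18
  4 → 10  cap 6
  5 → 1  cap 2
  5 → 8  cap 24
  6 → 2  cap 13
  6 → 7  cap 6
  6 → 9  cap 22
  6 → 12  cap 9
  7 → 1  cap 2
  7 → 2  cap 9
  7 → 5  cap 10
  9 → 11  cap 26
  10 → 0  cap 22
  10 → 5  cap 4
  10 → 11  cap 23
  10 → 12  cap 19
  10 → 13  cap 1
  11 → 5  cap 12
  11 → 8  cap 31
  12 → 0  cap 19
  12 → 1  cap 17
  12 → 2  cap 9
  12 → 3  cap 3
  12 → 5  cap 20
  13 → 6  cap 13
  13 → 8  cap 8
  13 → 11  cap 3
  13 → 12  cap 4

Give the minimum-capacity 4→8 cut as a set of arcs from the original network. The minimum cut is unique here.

Min-cut arcs: {(3,6), (4,1), (4,6), (4,10)} (total capacity 34)

augment #1: 4→1→8 push 5
augment #2: 4→6→2→8 push 13
augment #3: 4→10→5→8 push 4
augment #4: 4→10→11→8 push 2
augment #5: 4→6→7→1→8 push 2
augment #6: 4→6→7→2→8 push 3
augment #7: 4→3→6→7→2→8 push 1
augment #8: 4→3→6→9→11→8 push 4
max flow = 34; residual-reachable set from 4 gives S-side
cut edges (S→T): {(3,6), (4,1), (4,6), (4,10)} total cap 34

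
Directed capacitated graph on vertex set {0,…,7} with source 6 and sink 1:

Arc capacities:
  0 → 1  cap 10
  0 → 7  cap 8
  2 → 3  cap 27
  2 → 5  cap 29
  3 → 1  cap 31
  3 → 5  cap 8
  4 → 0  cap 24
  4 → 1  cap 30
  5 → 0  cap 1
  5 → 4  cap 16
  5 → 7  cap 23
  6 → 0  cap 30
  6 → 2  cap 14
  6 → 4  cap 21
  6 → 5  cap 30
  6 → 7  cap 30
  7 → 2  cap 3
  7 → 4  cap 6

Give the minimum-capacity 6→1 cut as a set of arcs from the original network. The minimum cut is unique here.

augment #1: 6→0→1 push 10
augment #2: 6→4→1 push 21
augment #3: 6→2→3→1 push 14
augment #4: 6→5→4→1 push 9
augment #5: 6→7→2→3→1 push 3
max flow = 57; residual-reachable set from 6 gives S-side
cut edges (S→T): {(0,1), (4,1), (6,2), (7,2)} total cap 57

Min-cut arcs: {(0,1), (4,1), (6,2), (7,2)} (total capacity 57)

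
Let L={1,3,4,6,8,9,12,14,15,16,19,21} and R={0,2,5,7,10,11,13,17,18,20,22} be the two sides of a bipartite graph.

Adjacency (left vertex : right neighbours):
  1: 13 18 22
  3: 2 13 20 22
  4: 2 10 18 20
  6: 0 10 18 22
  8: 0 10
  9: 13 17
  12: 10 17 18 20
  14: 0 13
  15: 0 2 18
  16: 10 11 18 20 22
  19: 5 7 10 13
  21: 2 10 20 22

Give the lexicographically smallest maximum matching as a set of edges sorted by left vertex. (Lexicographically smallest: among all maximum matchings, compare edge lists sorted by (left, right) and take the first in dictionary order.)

Lex-smallest maximum matching: {(1,13), (3,2), (4,10), (6,0), (9,17), (12,20), (15,18), (16,11), (19,5), (21,22)}

|M| = 10 (so the lex-smallest maximum matching has 10 edges)
process left vertices in ascending order; for each, take the smallest-labelled available neighbour that still permits 10 edges overall, or leave it unmatched if none does
lex-smallest matching: {1-13, 3-2, 4-10, 6-0, 9-17, 12-20, 15-18, 16-11, 19-5, 21-22}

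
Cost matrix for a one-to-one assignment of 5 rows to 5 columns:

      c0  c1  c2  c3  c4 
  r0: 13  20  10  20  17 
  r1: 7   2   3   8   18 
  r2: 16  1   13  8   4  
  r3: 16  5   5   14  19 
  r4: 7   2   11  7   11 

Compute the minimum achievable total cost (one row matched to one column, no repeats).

optimal assignment: row0→col0 (cost 13), row1→col1 (cost 2), row2→col4 (cost 4), row3→col2 (cost 5), row4→col3 (cost 7)
total = 13 + 2 + 4 + 5 + 7 = 31

Minimum assignment cost: 31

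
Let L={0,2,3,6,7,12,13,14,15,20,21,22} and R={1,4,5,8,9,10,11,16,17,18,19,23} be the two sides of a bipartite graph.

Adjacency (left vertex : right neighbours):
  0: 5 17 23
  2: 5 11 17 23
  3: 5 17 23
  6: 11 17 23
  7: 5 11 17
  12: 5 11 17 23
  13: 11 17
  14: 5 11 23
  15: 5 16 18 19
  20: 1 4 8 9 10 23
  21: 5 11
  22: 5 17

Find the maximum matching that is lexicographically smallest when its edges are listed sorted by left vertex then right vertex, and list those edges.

Lex-smallest maximum matching: {(0,5), (2,11), (3,17), (6,23), (15,16), (20,1)}

|M| = 6 (so the lex-smallest maximum matching has 6 edges)
process left vertices in ascending order; for each, take the smallest-labelled available neighbour that still permits 6 edges overall, or leave it unmatched if none does
lex-smallest matching: {0-5, 2-11, 3-17, 6-23, 15-16, 20-1}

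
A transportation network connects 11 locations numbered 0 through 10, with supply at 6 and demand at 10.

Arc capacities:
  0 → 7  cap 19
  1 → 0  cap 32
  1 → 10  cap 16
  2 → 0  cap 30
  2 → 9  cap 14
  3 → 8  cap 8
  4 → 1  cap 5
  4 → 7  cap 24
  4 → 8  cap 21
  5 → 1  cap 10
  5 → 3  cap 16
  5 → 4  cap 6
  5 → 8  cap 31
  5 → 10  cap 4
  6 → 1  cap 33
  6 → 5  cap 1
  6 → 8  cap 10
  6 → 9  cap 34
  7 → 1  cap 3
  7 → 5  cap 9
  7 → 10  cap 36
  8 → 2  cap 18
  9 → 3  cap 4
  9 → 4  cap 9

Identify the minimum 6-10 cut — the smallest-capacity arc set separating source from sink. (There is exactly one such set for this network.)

Min-cut arcs: {(0,7), (1,10), (6,5), (9,4)} (total capacity 45)

augment #1: 6→1→10 push 16
augment #2: 6→5→10 push 1
augment #3: 6→1→0→7→10 push 17
augment #4: 6→9→4→7→10 push 9
augment #5: 6→8→2→0→7→10 push 2
max flow = 45; residual-reachable set from 6 gives S-side
cut edges (S→T): {(0,7), (1,10), (6,5), (9,4)} total cap 45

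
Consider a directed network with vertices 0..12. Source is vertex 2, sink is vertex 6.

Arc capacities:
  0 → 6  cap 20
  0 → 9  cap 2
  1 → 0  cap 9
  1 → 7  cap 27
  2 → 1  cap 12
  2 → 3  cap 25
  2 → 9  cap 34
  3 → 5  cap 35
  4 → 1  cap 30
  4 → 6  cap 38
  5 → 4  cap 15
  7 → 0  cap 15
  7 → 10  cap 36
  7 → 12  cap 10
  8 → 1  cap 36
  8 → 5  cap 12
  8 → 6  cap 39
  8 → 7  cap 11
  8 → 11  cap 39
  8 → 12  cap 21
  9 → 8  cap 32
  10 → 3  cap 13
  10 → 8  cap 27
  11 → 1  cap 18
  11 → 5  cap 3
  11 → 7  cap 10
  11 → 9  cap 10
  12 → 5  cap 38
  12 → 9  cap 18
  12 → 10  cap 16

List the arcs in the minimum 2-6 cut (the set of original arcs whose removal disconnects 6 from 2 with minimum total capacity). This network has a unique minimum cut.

Min-cut arcs: {(2,1), (5,4), (9,8)} (total capacity 59)

augment #1: 2→1→0→6 push 9
augment #2: 2→9→8→6 push 32
augment #3: 2→1→7→0→6 push 3
augment #4: 2→3→5→4→6 push 15
max flow = 59; residual-reachable set from 2 gives S-side
cut edges (S→T): {(2,1), (5,4), (9,8)} total cap 59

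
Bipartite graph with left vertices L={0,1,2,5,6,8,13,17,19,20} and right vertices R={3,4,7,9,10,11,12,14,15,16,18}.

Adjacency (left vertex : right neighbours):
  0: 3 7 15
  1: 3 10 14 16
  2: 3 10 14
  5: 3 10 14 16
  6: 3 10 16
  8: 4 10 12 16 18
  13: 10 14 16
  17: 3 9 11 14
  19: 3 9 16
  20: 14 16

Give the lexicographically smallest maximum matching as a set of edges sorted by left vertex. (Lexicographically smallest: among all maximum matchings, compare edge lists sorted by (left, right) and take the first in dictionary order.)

Lex-smallest maximum matching: {(0,7), (1,3), (2,10), (5,14), (6,16), (8,4), (17,11), (19,9)}

|M| = 8 (so the lex-smallest maximum matching has 8 edges)
process left vertices in ascending order; for each, take the smallest-labelled available neighbour that still permits 8 edges overall, or leave it unmatched if none does
lex-smallest matching: {0-7, 1-3, 2-10, 5-14, 6-16, 8-4, 17-11, 19-9}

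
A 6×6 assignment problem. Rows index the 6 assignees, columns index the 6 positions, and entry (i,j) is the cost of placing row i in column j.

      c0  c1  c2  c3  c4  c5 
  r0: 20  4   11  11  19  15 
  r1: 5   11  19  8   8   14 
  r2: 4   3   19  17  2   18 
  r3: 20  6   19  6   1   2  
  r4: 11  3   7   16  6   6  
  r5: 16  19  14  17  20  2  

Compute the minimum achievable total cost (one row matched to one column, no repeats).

Minimum assignment cost: 26

one of 2 optimal assignments: row0→col1 (cost 4), row1→col0 (cost 5), row2→col4 (cost 2), row3→col3 (cost 6), row4→col2 (cost 7), row5→col5 (cost 2)
total = 4 + 5 + 2 + 6 + 7 + 2 = 26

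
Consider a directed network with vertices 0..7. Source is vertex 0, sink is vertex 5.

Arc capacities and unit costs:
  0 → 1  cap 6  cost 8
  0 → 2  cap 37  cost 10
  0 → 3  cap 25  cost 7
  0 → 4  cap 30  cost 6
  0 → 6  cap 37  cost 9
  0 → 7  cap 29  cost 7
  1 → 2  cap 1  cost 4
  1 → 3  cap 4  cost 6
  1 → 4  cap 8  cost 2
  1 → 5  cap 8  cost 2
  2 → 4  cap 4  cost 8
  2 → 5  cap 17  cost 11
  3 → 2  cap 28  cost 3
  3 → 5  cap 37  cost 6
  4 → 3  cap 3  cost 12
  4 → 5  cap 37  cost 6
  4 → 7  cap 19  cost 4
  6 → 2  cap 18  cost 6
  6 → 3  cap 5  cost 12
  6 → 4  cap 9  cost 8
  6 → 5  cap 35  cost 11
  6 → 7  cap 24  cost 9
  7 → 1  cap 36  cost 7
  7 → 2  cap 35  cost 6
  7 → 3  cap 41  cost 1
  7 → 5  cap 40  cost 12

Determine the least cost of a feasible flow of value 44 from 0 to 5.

Minimum cost for 44 units: 524

shortest-cost path #1: 0→1→5 push 6 @ unit cost 10 (adds 60)
shortest-cost path #2: 0→4→5 push 30 @ unit cost 12 (adds 360)
shortest-cost path #3: 0→3→5 push 8 @ unit cost 13 (adds 104)
total cost = 524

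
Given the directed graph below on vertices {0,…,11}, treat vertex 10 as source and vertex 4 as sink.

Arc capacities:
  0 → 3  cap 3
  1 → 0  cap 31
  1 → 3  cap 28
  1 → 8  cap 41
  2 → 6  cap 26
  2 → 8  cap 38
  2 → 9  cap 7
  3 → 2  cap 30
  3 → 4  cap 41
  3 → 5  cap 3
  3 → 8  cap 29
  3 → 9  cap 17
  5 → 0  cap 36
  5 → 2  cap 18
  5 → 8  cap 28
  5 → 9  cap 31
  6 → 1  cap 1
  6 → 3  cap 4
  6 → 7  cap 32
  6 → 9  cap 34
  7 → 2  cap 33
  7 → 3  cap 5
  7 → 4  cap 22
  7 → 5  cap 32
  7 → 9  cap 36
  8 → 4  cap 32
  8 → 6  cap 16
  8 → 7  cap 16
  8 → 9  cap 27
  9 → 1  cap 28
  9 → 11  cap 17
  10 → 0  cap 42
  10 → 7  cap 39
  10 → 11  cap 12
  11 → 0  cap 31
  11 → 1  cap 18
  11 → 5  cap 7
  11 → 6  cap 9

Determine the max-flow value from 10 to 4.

augment #1: 10→7→4 bottleneck 22, total now 22
augment #2: 10→0→3→4 bottleneck 3, total now 25
augment #3: 10→7→3→4 bottleneck 5, total now 30
augment #4: 10→7→2→8→4 bottleneck 12, total now 42
augment #5: 10→11→1→3→4 bottleneck 12, total now 54

Maximum flow value: 54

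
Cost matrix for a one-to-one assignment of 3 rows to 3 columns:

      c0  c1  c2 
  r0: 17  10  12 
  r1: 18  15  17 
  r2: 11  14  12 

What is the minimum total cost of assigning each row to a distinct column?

Minimum assignment cost: 38

one of 2 optimal assignments: row0→col1 (cost 10), row1→col2 (cost 17), row2→col0 (cost 11)
total = 10 + 17 + 11 = 38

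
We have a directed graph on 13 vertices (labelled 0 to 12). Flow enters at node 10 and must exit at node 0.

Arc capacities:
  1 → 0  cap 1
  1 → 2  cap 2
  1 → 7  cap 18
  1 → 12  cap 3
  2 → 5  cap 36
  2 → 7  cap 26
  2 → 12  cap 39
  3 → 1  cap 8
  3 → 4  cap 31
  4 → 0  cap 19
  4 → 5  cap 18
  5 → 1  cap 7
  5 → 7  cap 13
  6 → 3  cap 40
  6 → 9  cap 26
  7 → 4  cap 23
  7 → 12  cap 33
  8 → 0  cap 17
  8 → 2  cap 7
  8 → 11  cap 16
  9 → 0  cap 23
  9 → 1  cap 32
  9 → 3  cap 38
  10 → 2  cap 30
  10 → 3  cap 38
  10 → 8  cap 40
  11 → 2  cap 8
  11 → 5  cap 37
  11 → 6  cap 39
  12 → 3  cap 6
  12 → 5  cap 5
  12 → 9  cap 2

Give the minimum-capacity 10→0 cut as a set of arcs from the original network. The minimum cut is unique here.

Min-cut arcs: {(1,0), (4,0), (8,0), (8,11), (12,9)} (total capacity 55)

augment #1: 10→8→0 push 17
augment #2: 10→3→1→0 push 1
augment #3: 10→3→4→0 push 19
augment #4: 10→2→12→9→0 push 2
augment #5: 10→8→11→6→9→0 push 16
max flow = 55; residual-reachable set from 10 gives S-side
cut edges (S→T): {(1,0), (4,0), (8,0), (8,11), (12,9)} total cap 55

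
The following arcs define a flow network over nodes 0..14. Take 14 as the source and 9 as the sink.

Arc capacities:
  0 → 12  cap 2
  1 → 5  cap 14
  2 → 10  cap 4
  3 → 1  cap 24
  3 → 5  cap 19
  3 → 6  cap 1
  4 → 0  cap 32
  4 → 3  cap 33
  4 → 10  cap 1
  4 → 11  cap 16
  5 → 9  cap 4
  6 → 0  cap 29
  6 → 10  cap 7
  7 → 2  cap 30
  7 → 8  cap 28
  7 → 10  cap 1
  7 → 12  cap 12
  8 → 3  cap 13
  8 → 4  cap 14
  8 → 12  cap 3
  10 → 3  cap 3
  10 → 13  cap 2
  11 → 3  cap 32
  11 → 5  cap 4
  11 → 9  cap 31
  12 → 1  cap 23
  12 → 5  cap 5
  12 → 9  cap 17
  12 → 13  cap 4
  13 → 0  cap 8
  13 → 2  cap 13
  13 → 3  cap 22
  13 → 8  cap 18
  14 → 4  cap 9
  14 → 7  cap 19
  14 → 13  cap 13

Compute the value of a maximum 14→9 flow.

augment #1: 14→4→11→9 bottleneck 9, total now 9
augment #2: 14→7→12→9 bottleneck 12, total now 21
augment #3: 14→7→8→12→9 bottleneck 3, total now 24
augment #4: 14→13→0→12→9 bottleneck 2, total now 26
augment #5: 14→13→3→5→9 bottleneck 4, total now 30
augment #6: 14→7→8→4→11→9 bottleneck 4, total now 34
augment #7: 14→13→8→4→11→9 bottleneck 3, total now 37

Maximum flow value: 37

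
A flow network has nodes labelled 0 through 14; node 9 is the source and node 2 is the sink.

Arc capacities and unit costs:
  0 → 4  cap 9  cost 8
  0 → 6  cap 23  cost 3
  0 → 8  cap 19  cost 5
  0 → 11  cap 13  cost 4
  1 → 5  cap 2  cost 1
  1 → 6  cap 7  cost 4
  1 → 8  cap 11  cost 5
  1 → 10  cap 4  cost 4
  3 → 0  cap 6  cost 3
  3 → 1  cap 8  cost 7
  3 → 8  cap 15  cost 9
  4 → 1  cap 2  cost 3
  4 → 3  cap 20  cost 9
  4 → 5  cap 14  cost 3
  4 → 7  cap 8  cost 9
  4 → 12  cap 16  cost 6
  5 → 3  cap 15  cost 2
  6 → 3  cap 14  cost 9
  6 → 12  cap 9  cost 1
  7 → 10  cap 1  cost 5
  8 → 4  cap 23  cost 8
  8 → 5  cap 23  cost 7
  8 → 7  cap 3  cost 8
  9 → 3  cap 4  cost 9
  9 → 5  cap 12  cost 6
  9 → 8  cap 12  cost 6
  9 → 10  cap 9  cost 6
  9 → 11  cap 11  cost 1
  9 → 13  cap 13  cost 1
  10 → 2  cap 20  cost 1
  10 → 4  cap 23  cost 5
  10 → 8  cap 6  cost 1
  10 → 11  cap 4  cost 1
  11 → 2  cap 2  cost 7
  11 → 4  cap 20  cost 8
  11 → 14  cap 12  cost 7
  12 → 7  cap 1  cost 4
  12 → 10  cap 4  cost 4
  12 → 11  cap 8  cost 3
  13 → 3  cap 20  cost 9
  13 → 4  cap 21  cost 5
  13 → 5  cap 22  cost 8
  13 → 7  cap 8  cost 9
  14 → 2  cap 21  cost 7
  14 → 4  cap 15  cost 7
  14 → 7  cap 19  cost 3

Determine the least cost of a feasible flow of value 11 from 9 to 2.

Minimum cost for 11 units: 79

shortest-cost path #1: 9→10→2 push 9 @ unit cost 7 (adds 63)
shortest-cost path #2: 9→11→2 push 2 @ unit cost 8 (adds 16)
total cost = 79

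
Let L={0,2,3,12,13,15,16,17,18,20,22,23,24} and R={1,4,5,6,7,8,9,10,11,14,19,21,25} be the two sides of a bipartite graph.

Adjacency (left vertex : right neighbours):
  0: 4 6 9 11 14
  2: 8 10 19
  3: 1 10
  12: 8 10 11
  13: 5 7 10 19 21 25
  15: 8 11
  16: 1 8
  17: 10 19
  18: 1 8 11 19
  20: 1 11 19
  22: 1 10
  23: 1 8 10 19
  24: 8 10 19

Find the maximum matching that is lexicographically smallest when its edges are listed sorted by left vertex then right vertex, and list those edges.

Lex-smallest maximum matching: {(0,4), (2,8), (3,1), (12,10), (13,5), (15,11), (17,19)}

|M| = 7 (so the lex-smallest maximum matching has 7 edges)
process left vertices in ascending order; for each, take the smallest-labelled available neighbour that still permits 7 edges overall, or leave it unmatched if none does
lex-smallest matching: {0-4, 2-8, 3-1, 12-10, 13-5, 15-11, 17-19}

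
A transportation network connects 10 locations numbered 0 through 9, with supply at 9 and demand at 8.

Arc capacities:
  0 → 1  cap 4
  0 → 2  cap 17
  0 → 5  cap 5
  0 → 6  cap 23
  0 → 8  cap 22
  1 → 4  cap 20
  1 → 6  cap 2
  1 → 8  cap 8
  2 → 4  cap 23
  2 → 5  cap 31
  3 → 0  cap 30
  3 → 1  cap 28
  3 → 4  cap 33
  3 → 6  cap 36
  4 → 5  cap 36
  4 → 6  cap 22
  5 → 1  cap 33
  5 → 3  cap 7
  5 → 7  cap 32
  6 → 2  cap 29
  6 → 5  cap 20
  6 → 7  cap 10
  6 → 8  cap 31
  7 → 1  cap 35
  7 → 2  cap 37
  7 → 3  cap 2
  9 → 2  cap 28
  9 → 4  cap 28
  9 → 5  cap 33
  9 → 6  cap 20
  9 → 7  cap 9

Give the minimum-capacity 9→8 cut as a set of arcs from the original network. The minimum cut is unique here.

Min-cut arcs: {(1,8), (5,3), (6,8), (7,3)} (total capacity 48)

augment #1: 9→6→8 push 20
augment #2: 9→4→6→8 push 11
augment #3: 9→5→1→8 push 8
augment #4: 9→5→3→0→8 push 7
augment #5: 9→7→3→0→8 push 2
max flow = 48; residual-reachable set from 9 gives S-side
cut edges (S→T): {(1,8), (5,3), (6,8), (7,3)} total cap 48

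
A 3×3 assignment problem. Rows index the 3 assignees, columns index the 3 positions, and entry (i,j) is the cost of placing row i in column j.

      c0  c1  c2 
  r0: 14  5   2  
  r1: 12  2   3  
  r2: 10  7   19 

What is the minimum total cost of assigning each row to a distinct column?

Minimum assignment cost: 14

optimal assignment: row0→col2 (cost 2), row1→col1 (cost 2), row2→col0 (cost 10)
total = 2 + 2 + 10 = 14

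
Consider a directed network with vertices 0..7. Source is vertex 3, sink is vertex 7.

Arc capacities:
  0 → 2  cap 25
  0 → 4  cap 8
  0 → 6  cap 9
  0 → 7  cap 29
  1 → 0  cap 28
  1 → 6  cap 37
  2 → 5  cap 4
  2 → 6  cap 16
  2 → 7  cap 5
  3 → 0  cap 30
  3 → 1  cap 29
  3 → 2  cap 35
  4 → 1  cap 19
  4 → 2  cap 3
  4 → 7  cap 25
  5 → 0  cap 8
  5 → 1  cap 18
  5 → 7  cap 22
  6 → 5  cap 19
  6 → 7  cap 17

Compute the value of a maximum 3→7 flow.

Maximum flow value: 81

augment #1: 3→0→7 bottleneck 29, total now 29
augment #2: 3→2→7 bottleneck 5, total now 34
augment #3: 3→0→4→7 bottleneck 1, total now 35
augment #4: 3→1→6→7 bottleneck 17, total now 52
augment #5: 3→2→5→7 bottleneck 4, total now 56
augment #6: 3→1→0→4→7 bottleneck 7, total now 63
augment #7: 3→1→6→5→7 bottleneck 5, total now 68
augment #8: 3→2→6→5→7 bottleneck 13, total now 81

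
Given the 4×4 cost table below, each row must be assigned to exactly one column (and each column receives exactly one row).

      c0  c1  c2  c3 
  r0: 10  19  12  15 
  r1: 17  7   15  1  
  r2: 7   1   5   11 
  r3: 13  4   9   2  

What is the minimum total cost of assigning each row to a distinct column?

optimal assignment: row0→col0 (cost 10), row1→col3 (cost 1), row2→col2 (cost 5), row3→col1 (cost 4)
total = 10 + 1 + 5 + 4 = 20

Minimum assignment cost: 20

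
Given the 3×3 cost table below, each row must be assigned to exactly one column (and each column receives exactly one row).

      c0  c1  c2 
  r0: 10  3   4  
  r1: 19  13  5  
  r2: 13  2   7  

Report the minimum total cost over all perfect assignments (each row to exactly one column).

Minimum assignment cost: 17

optimal assignment: row0→col0 (cost 10), row1→col2 (cost 5), row2→col1 (cost 2)
total = 10 + 5 + 2 = 17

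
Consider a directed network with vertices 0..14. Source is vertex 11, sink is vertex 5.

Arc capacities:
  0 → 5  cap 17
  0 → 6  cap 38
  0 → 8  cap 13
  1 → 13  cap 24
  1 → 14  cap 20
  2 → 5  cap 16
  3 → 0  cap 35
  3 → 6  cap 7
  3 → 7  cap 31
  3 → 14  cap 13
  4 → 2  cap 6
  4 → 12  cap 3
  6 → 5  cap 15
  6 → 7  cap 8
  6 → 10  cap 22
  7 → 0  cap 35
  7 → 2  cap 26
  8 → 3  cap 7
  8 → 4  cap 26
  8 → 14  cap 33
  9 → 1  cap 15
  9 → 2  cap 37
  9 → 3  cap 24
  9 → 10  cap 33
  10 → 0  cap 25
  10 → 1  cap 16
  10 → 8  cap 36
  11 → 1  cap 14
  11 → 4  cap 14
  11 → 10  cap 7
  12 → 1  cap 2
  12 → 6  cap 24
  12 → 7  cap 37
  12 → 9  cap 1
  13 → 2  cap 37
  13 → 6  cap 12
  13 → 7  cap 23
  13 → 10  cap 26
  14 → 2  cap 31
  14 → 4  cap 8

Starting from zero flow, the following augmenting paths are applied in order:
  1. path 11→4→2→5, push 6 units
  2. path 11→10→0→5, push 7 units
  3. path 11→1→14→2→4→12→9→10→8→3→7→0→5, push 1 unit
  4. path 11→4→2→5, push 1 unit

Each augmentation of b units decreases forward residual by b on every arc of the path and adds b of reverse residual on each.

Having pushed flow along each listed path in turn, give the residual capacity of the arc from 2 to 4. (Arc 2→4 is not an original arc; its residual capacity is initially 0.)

Residual capacity of (2,4): 6

after path 1 (11→4→2→5, push 6): res(2,4)=6
after path 2 (11→10→0→5, push 7): res(2,4)=6
after path 3 (11→1→14→2→4→12→9→10→8→3→7→0→5, push 1): res(2,4)=5
after path 4 (11→4→2→5, push 1): res(2,4)=6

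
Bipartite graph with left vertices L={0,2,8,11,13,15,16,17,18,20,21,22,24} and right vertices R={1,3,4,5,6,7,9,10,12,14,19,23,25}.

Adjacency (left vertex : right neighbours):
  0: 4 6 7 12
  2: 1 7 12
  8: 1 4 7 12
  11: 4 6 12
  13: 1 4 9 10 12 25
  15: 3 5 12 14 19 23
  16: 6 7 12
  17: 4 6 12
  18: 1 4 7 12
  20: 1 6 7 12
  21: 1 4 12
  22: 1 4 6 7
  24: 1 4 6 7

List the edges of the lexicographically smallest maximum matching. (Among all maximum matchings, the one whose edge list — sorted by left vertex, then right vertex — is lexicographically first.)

Lex-smallest maximum matching: {(0,4), (2,1), (8,7), (11,6), (13,9), (15,3), (16,12)}

|M| = 7 (so the lex-smallest maximum matching has 7 edges)
process left vertices in ascending order; for each, take the smallest-labelled available neighbour that still permits 7 edges overall, or leave it unmatched if none does
lex-smallest matching: {0-4, 2-1, 8-7, 11-6, 13-9, 15-3, 16-12}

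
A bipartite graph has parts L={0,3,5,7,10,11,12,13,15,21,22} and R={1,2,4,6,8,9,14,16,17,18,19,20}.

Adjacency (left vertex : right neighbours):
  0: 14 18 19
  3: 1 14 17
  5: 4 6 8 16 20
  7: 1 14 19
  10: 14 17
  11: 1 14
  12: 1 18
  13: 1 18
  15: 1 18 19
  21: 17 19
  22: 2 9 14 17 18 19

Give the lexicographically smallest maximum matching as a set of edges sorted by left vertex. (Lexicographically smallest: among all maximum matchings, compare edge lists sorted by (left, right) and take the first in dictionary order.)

Lex-smallest maximum matching: {(0,14), (3,1), (5,4), (7,19), (10,17), (12,18), (22,2)}

|M| = 7 (so the lex-smallest maximum matching has 7 edges)
process left vertices in ascending order; for each, take the smallest-labelled available neighbour that still permits 7 edges overall, or leave it unmatched if none does
lex-smallest matching: {0-14, 3-1, 5-4, 7-19, 10-17, 12-18, 22-2}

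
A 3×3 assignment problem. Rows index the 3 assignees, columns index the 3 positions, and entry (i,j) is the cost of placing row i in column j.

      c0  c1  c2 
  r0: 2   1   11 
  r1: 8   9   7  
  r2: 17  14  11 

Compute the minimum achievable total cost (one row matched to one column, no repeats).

Minimum assignment cost: 20

optimal assignment: row0→col1 (cost 1), row1→col0 (cost 8), row2→col2 (cost 11)
total = 1 + 8 + 11 = 20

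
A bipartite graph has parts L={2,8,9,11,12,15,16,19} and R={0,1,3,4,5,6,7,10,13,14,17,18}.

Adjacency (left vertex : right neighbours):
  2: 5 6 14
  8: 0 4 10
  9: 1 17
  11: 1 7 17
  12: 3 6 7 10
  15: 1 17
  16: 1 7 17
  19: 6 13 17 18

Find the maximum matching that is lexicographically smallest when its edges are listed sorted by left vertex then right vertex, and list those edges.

|M| = 7 (so the lex-smallest maximum matching has 7 edges)
process left vertices in ascending order; for each, take the smallest-labelled available neighbour that still permits 7 edges overall, or leave it unmatched if none does
lex-smallest matching: {2-5, 8-0, 9-1, 11-7, 12-3, 15-17, 19-6}

Lex-smallest maximum matching: {(2,5), (8,0), (9,1), (11,7), (12,3), (15,17), (19,6)}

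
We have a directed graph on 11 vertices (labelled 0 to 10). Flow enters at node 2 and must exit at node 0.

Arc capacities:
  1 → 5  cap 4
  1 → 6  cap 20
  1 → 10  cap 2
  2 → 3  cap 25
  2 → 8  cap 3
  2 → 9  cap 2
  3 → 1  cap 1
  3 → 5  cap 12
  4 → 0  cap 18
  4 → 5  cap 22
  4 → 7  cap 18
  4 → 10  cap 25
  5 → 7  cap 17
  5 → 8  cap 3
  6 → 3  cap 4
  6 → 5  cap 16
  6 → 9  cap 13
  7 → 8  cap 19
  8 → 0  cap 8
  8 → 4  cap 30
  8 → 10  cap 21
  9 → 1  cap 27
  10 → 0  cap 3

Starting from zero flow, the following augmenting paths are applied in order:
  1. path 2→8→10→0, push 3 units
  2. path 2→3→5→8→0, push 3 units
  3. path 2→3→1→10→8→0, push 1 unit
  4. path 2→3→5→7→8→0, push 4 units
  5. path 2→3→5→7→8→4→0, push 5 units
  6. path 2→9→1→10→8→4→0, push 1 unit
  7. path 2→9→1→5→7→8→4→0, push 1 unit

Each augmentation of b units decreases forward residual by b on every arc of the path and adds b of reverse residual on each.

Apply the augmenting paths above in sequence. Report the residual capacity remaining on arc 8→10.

after path 1 (2→8→10→0, push 3): res(8,10)=18
after path 2 (2→3→5→8→0, push 3): res(8,10)=18
after path 3 (2→3→1→10→8→0, push 1): res(8,10)=19
after path 4 (2→3→5→7→8→0, push 4): res(8,10)=19
after path 5 (2→3→5→7→8→4→0, push 5): res(8,10)=19
after path 6 (2→9→1→10→8→4→0, push 1): res(8,10)=20
after path 7 (2→9→1→5→7→8→4→0, push 1): res(8,10)=20

Residual capacity of (8,10): 20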